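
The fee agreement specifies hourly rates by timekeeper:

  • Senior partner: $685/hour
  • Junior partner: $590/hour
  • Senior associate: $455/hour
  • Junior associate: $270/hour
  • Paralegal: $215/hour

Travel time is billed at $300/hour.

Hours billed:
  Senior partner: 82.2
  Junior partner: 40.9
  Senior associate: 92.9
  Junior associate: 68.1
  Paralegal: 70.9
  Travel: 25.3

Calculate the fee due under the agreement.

Senior partner: 82.2 × $685 = $56,307.00
Junior partner: 40.9 × $590 = $24,131.00
Senior associate: 92.9 × $455 = $42,269.50
Junior associate: 68.1 × $270 = $18,387.00
Paralegal: 70.9 × $215 = $15,243.50
Subtotal: $56,307.00 + $24,131.00 + $42,269.50 + $18,387.00 + $15,243.50 = $156,338.00
Travel: 25.3 × $300 = $7,590.00
Total: $156,338.00 + $7,590.00 = $163,928.00

$163,928.00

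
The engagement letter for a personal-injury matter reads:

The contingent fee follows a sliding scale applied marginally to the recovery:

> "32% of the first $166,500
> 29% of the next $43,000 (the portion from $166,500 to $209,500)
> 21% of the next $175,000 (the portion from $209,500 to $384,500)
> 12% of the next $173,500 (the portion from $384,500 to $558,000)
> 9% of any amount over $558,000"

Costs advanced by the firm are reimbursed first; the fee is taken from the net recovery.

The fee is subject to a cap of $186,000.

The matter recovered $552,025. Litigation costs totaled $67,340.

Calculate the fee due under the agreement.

Fee base (net of costs): $552,025 − $67,340 = $484,685
First $166,500 at 32% = $53,280.00
Next $43,000 at 29% = $12,470.00
Next $175,000 at 21% = $36,750.00
Remaining $100,185 at 12% = $12,022.20
Fee: $53,280.00 + $12,470.00 + $36,750.00 + $12,022.20 = $114,522.20
$114,522.20 is under the $186,000 cap.

$114,522.20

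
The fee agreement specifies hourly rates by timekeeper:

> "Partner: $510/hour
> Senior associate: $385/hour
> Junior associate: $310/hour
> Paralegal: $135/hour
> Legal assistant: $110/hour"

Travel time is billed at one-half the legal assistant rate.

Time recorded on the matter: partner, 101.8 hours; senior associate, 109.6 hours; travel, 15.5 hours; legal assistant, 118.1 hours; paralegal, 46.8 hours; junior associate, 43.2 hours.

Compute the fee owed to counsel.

Partner: 101.8 × $510 = $51,918.00
Senior associate: 109.6 × $385 = $42,196.00
Junior associate: 43.2 × $310 = $13,392.00
Paralegal: 46.8 × $135 = $6,318.00
Legal assistant: 118.1 × $110 = $12,991.00
Subtotal: $51,918.00 + $42,196.00 + $13,392.00 + $6,318.00 + $12,991.00 = $126,815.00
Travel: 15.5 × ($110 ÷ 2) = 15.5 × $55.00 = $852.50
Total: $126,815.00 + $852.50 = $127,667.50

$127,667.50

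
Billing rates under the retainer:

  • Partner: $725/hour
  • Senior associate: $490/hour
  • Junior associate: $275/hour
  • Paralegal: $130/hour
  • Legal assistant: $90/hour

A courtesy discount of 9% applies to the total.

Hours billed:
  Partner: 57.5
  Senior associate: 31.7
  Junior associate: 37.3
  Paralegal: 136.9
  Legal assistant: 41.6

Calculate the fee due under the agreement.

$81,007.29

Partner: 57.5 × $725 = $41,687.50
Senior associate: 31.7 × $490 = $15,533.00
Junior associate: 37.3 × $275 = $10,257.50
Paralegal: 136.9 × $130 = $17,797.00
Legal assistant: 41.6 × $90 = $3,744.00
Subtotal: $89,019.00
Less 9% discount: −$8,011.71
Total: $89,019.00 − $8,011.71 = $81,007.29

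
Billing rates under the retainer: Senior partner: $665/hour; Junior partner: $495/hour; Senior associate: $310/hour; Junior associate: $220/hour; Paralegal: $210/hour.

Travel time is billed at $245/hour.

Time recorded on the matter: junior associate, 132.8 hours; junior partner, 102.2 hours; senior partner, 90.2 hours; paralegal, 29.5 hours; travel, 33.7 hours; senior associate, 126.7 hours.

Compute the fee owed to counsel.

Senior partner: 90.2 × $665 = $59,983.00
Junior partner: 102.2 × $495 = $50,589.00
Senior associate: 126.7 × $310 = $39,277.00
Junior associate: 132.8 × $220 = $29,216.00
Paralegal: 29.5 × $210 = $6,195.00
Subtotal: $59,983.00 + $50,589.00 + $39,277.00 + $29,216.00 + $6,195.00 = $185,260.00
Travel: 33.7 × $245 = $8,256.50
Total: $185,260.00 + $8,256.50 = $193,516.50

$193,516.50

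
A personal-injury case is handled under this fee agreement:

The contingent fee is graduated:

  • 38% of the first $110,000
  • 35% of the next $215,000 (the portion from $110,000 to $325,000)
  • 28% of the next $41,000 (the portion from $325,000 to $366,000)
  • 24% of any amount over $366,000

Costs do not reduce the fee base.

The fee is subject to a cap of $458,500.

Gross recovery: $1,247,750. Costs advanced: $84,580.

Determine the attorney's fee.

Fee base is the gross recovery, $1,247,750; costs are reimbursed separately.
First $110,000 at 38% = $41,800.00
Next $215,000 at 35% = $75,250.00
Next $41,000 at 28% = $11,480.00
Remaining $881,750 at 24% = $211,620.00
Fee: $41,800.00 + $75,250.00 + $11,480.00 + $211,620.00 = $340,150.00
$340,150.00 is under the $458,500 cap.

$340,150.00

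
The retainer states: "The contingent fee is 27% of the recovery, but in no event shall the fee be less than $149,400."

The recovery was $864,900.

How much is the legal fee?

$233,523.00

27% of $864,900 = $233,523.00
That exceeds the $149,400 minimum.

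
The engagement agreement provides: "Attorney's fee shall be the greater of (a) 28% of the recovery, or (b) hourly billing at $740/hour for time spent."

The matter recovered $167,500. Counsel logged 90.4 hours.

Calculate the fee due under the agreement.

(a) 28% of $167,500 = $46,900.00
(b) 90.4 × $740 = $66,896.00
The greater is (b): $66,896.00.

$66,896.00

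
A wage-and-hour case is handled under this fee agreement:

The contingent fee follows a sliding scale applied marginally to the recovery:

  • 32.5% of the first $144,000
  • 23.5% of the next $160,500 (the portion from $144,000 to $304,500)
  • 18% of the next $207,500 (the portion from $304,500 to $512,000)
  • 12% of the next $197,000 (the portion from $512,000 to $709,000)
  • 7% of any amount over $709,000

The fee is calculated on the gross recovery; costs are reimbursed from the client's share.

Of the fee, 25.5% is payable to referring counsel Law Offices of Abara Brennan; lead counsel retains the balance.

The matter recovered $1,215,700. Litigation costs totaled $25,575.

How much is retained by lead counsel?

$134,827.49

Fee base is the gross recovery, $1,215,700; costs are reimbursed separately.
First $144,000 at 32.5% = $46,800.00
Next $160,500 at 23.5% = $37,717.50
Next $207,500 at 18% = $37,350.00
Next $197,000 at 12% = $23,640.00
Remaining $506,700 at 7% = $35,469.00
Fee: $46,800.00 + $37,717.50 + $37,350.00 + $23,640.00 + $35,469.00 = $180,976.50
Referral share: 25.5% of $180,976.50 = $46,149.01; lead counsel retains $180,976.50 − $46,149.01 = $134,827.49.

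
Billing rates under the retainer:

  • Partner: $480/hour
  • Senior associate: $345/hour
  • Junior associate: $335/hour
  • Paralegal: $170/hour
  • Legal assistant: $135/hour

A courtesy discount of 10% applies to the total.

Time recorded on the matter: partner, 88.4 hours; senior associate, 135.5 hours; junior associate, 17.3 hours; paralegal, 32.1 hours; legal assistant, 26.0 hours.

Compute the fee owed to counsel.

Partner: 88.4 × $480 = $42,432.00
Senior associate: 135.5 × $345 = $46,747.50
Junior associate: 17.3 × $335 = $5,795.50
Paralegal: 32.1 × $170 = $5,457.00
Legal assistant: 26.0 × $135 = $3,510.00
Subtotal: $103,942.00
Less 10% discount: −$10,394.20
Total: $103,942.00 − $10,394.20 = $93,547.80

$93,547.80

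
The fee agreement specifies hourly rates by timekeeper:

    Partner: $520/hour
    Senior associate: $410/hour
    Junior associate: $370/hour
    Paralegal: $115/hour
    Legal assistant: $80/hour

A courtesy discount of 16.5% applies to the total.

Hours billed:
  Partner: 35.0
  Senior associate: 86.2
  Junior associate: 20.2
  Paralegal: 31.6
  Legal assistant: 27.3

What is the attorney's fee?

Partner: 35.0 × $520 = $18,200.00
Senior associate: 86.2 × $410 = $35,342.00
Junior associate: 20.2 × $370 = $7,474.00
Paralegal: 31.6 × $115 = $3,634.00
Legal assistant: 27.3 × $80 = $2,184.00
Subtotal: $66,834.00
Less 16.5% discount: −$11,027.61
Total: $66,834.00 − $11,027.61 = $55,806.39

$55,806.39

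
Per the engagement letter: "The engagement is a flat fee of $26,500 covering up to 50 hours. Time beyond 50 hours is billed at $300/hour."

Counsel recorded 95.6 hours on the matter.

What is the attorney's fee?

Flat fee: $26,500.00
Excess hours: 95.6 − 50 = 45.6
Overrun: 45.6 × $300 = $13,680.00
Total: $26,500.00 + $13,680.00 = $40,180.00

$40,180.00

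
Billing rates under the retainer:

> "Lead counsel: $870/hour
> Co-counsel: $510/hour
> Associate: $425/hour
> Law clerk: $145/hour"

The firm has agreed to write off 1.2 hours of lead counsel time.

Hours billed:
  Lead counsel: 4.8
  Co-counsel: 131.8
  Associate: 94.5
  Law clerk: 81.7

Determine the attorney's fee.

Lead counsel: 4.8 × $870 = $4,176.00
Co-counsel: 131.8 × $510 = $67,218.00
Associate: 94.5 × $425 = $40,162.50
Law clerk: 81.7 × $145 = $11,846.50
Subtotal: $123,403.00
Write-off: 1.2 × $870 = $1,044.00
Total: $123,403.00 − $1,044.00 = $122,359.00

$122,359.00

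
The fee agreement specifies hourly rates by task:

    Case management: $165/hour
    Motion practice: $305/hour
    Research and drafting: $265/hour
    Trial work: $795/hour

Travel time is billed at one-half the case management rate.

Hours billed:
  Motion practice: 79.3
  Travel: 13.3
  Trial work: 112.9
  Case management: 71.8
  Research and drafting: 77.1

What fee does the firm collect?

Case management: 71.8 × $165 = $11,847.00
Motion practice: 79.3 × $305 = $24,186.50
Research and drafting: 77.1 × $265 = $20,431.50
Trial work: 112.9 × $795 = $89,755.50
Subtotal: $11,847.00 + $24,186.50 + $20,431.50 + $89,755.50 = $146,220.50
Travel: 13.3 × ($165 ÷ 2) = 13.3 × $82.50 = $1,097.25
Total: $146,220.50 + $1,097.25 = $147,317.75

$147,317.75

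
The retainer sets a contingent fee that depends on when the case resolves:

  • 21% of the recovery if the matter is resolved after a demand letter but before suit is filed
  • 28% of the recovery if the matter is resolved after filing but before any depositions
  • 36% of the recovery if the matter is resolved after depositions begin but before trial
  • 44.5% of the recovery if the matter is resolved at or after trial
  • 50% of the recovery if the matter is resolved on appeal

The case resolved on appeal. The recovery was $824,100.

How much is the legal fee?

$412,050.00

The matter resolved on appeal, so the 50% rate applies.
$824,100 × 50% = $412,050.00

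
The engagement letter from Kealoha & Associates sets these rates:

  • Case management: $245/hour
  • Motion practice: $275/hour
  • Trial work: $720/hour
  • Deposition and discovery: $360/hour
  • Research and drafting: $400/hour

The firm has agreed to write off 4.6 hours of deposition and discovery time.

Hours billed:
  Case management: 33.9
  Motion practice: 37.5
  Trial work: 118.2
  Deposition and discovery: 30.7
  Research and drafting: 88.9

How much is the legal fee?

$148,678.00

Case management: 33.9 × $245 = $8,305.50
Motion practice: 37.5 × $275 = $10,312.50
Trial work: 118.2 × $720 = $85,104.00
Deposition and discovery: 30.7 × $360 = $11,052.00
Research and drafting: 88.9 × $400 = $35,560.00
Subtotal: $150,334.00
Write-off: 4.6 × $360 = $1,656.00
Total: $150,334.00 − $1,656.00 = $148,678.00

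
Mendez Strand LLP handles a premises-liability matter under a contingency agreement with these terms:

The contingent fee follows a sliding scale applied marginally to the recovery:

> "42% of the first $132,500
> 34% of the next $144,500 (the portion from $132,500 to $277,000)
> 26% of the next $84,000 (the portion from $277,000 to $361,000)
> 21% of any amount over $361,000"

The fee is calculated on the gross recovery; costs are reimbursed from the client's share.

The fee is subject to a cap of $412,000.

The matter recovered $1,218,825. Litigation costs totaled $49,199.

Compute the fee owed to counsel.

$306,763.25

Fee base is the gross recovery, $1,218,825; costs are reimbursed separately.
First $132,500 at 42% = $55,650.00
Next $144,500 at 34% = $49,130.00
Next $84,000 at 26% = $21,840.00
Remaining $857,825 at 21% = $180,143.25
Fee: $55,650.00 + $49,130.00 + $21,840.00 + $180,143.25 = $306,763.25
$306,763.25 is under the $412,000 cap.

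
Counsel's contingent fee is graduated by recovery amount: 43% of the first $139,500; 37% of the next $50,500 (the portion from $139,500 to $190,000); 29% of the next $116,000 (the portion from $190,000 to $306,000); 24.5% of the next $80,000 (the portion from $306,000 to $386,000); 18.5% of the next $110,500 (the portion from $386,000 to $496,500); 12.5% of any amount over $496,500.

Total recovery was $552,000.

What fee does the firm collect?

First $139,500 at 43% = $59,985.00
Next $50,500 at 37% = $18,685.00
Next $116,000 at 29% = $33,640.00
Next $80,000 at 24.5% = $19,600.00
Next $110,500 at 18.5% = $20,442.50
Remaining $55,500 at 12.5% = $6,937.50
Fee: $59,985.00 + $18,685.00 + $33,640.00 + $19,600.00 + $20,442.50 + $6,937.50 = $159,290.00

$159,290.00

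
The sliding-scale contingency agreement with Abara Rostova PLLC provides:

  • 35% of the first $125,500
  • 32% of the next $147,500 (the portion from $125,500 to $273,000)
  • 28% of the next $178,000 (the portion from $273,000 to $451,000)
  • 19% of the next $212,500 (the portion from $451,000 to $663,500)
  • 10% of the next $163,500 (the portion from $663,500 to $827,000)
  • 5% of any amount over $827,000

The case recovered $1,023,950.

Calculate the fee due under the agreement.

First $125,500 at 35% = $43,925.00
Next $147,500 at 32% = $47,200.00
Next $178,000 at 28% = $49,840.00
Next $212,500 at 19% = $40,375.00
Next $163,500 at 10% = $16,350.00
Remaining $196,950 at 5% = $9,847.50
Fee: $43,925.00 + $47,200.00 + $49,840.00 + $40,375.00 + $16,350.00 + $9,847.50 = $207,537.50

$207,537.50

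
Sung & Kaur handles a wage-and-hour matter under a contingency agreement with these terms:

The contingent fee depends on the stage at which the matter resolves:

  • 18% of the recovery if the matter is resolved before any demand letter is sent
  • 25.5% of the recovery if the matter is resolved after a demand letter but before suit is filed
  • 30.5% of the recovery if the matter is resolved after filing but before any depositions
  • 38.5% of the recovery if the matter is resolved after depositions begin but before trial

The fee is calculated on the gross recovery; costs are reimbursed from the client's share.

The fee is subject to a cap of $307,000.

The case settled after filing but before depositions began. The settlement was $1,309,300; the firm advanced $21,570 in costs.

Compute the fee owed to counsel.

$307,000.00

Fee base is the gross recovery, $1,309,300; costs are reimbursed separately.
The matter settled after filing but before depositions began, so the 30.5% rate applies.
$1,309,300 × 30.5% = $399,336.50
$399,336.50 exceeds the $307,000 cap, so the fee is capped at $307,000.00.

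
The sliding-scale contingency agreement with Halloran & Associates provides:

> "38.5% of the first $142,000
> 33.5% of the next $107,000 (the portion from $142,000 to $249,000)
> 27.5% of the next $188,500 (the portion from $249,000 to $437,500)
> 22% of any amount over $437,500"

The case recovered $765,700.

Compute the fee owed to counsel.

$214,556.50

First $142,000 at 38.5% = $54,670.00
Next $107,000 at 33.5% = $35,845.00
Next $188,500 at 27.5% = $51,837.50
Remaining $328,200 at 22% = $72,204.00
Fee: $54,670.00 + $35,845.00 + $51,837.50 + $72,204.00 = $214,556.50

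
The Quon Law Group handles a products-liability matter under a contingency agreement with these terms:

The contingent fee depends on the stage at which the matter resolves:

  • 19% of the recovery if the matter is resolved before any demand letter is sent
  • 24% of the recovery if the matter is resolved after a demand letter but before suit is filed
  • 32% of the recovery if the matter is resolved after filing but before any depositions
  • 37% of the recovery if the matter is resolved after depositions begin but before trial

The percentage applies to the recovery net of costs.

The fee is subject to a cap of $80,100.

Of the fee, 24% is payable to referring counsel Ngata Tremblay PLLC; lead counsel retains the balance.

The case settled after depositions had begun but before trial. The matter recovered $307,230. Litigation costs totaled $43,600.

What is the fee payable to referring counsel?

$19,224.00

Fee base (net of costs): $307,230 − $43,600 = $263,630
The matter settled after depositions had begun but before trial, so the 37% rate applies.
$263,630 × 37% = $97,543.10
$97,543.10 exceeds the $80,100 cap, so the fee is capped at $80,100.00.
Referral share: 24% of $80,100.00 = $19,224.00; lead counsel retains $80,100.00 − $19,224.00 = $60,876.00.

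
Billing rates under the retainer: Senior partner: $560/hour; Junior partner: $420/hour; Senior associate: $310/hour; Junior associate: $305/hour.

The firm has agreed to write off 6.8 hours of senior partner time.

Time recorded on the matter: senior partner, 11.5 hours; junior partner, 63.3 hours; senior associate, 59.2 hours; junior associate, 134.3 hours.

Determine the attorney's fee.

$88,531.50

Senior partner: 11.5 × $560 = $6,440.00
Junior partner: 63.3 × $420 = $26,586.00
Senior associate: 59.2 × $310 = $18,352.00
Junior associate: 134.3 × $305 = $40,961.50
Subtotal: $92,339.50
Write-off: 6.8 × $560 = $3,808.00
Total: $92,339.50 − $3,808.00 = $88,531.50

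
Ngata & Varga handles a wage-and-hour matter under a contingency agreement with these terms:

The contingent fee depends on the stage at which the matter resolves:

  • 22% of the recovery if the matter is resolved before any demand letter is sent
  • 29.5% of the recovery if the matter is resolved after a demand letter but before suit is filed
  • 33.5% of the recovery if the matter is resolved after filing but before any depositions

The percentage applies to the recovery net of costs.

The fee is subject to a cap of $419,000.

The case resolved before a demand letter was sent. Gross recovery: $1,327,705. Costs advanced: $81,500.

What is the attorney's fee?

$274,165.10

Fee base (net of costs): $1,327,705 − $81,500 = $1,246,205
The matter resolved before a demand letter was sent, so the 22% rate applies.
$1,246,205 × 22% = $274,165.10
$274,165.10 is under the $419,000 cap.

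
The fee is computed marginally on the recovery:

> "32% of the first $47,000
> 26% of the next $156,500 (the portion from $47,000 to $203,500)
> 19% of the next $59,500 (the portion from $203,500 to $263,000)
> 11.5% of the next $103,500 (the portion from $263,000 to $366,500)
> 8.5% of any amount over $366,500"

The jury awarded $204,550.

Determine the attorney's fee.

First $47,000 at 32% = $15,040.00
Next $156,500 at 26% = $40,690.00
Remaining $1,050 at 19% = $199.50
Fee: $15,040.00 + $40,690.00 + $199.50 = $55,929.50

$55,929.50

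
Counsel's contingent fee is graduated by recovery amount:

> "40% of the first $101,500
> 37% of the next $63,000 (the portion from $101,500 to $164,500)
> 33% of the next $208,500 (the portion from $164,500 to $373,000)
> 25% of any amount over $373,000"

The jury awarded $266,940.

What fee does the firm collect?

First $101,500 at 40% = $40,600.00
Next $63,000 at 37% = $23,310.00
Remaining $102,440 at 33% = $33,805.20
Fee: $40,600.00 + $23,310.00 + $33,805.20 = $97,715.20

$97,715.20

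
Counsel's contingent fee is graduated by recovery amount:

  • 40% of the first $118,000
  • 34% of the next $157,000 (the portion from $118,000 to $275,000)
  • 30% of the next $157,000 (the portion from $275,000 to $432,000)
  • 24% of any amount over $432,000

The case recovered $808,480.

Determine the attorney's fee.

$238,035.20

First $118,000 at 40% = $47,200.00
Next $157,000 at 34% = $53,380.00
Next $157,000 at 30% = $47,100.00
Remaining $376,480 at 24% = $90,355.20
Fee: $47,200.00 + $53,380.00 + $47,100.00 + $90,355.20 = $238,035.20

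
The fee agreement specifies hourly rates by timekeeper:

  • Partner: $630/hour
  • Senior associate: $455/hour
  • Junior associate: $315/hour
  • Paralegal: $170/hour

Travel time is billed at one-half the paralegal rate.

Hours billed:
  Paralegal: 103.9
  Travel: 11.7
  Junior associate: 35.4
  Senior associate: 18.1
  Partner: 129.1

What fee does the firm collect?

$119,377.00

Partner: 129.1 × $630 = $81,333.00
Senior associate: 18.1 × $455 = $8,235.50
Junior associate: 35.4 × $315 = $11,151.00
Paralegal: 103.9 × $170 = $17,663.00
Subtotal: $81,333.00 + $8,235.50 + $11,151.00 + $17,663.00 = $118,382.50
Travel: 11.7 × ($170 ÷ 2) = 11.7 × $85.00 = $994.50
Total: $118,382.50 + $994.50 = $119,377.00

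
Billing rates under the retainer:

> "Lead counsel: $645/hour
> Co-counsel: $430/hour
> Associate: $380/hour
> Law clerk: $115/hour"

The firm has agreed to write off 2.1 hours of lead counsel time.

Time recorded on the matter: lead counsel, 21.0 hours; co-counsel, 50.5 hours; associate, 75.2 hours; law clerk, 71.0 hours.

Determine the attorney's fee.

Lead counsel: 21.0 × $645 = $13,545.00
Co-counsel: 50.5 × $430 = $21,715.00
Associate: 75.2 × $380 = $28,576.00
Law clerk: 71.0 × $115 = $8,165.00
Subtotal: $72,001.00
Write-off: 2.1 × $645 = $1,354.50
Total: $72,001.00 − $1,354.50 = $70,646.50

$70,646.50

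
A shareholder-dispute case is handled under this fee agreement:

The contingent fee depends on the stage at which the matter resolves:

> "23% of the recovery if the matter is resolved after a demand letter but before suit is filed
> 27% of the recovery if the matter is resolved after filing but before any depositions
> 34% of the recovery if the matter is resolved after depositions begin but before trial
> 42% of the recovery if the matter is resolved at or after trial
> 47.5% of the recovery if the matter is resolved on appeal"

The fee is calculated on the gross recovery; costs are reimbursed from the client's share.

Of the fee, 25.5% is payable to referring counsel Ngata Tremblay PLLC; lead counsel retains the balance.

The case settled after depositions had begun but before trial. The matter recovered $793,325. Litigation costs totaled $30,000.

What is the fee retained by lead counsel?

$200,949.22

Fee base is the gross recovery, $793,325; costs are reimbursed separately.
The matter settled after depositions had begun but before trial, so the 34% rate applies.
$793,325 × 34% = $269,730.50
Referral share: 25.5% of $269,730.50 = $68,781.28; lead counsel retains $269,730.50 − $68,781.28 = $200,949.22.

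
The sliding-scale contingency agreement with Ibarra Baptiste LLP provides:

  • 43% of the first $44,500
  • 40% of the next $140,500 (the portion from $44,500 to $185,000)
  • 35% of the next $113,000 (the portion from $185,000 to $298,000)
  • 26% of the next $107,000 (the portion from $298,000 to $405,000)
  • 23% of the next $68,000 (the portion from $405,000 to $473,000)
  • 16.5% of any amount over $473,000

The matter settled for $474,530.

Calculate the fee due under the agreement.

First $44,500 at 43% = $19,135.00
Next $140,500 at 40% = $56,200.00
Next $113,000 at 35% = $39,550.00
Next $107,000 at 26% = $27,820.00
Next $68,000 at 23% = $15,640.00
Remaining $1,530 at 16.5% = $252.45
Fee: $19,135.00 + $56,200.00 + $39,550.00 + $27,820.00 + $15,640.00 + $252.45 = $158,597.45

$158,597.45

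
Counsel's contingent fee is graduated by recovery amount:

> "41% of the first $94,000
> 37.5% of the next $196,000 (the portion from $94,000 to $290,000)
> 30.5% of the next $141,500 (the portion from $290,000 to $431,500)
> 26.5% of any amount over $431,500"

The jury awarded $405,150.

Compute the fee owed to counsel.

$147,160.75

First $94,000 at 41% = $38,540.00
Next $196,000 at 37.5% = $73,500.00
Remaining $115,150 at 30.5% = $35,120.75
Fee: $38,540.00 + $73,500.00 + $35,120.75 = $147,160.75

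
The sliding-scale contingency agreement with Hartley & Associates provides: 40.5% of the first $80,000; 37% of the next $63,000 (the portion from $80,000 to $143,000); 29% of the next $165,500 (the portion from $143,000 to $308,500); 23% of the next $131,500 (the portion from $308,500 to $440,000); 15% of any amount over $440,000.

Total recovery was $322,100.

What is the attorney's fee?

$106,833.00

First $80,000 at 40.5% = $32,400.00
Next $63,000 at 37% = $23,310.00
Next $165,500 at 29% = $47,995.00
Remaining $13,600 at 23% = $3,128.00
Fee: $32,400.00 + $23,310.00 + $47,995.00 + $3,128.00 = $106,833.00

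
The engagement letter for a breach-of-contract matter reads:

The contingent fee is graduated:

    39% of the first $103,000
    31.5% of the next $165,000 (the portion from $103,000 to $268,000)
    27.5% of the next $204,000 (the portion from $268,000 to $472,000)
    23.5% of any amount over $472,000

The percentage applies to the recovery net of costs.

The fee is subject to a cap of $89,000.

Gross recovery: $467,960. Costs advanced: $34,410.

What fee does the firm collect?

Fee base (net of costs): $467,960 − $34,410 = $433,550
First $103,000 at 39% = $40,170.00
Next $165,000 at 31.5% = $51,975.00
Remaining $165,550 at 27.5% = $45,526.25
Fee: $40,170.00 + $51,975.00 + $45,526.25 = $137,671.25
$137,671.25 exceeds the $89,000 cap, so the fee is capped at $89,000.00.

$89,000.00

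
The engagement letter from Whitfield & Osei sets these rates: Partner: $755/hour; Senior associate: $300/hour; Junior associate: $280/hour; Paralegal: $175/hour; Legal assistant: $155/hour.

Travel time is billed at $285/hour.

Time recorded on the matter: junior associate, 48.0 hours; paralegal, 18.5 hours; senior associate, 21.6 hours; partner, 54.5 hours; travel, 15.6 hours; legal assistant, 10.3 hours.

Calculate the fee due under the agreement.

Partner: 54.5 × $755 = $41,147.50
Senior associate: 21.6 × $300 = $6,480.00
Junior associate: 48.0 × $280 = $13,440.00
Paralegal: 18.5 × $175 = $3,237.50
Legal assistant: 10.3 × $155 = $1,596.50
Subtotal: $41,147.50 + $6,480.00 + $13,440.00 + $3,237.50 + $1,596.50 = $65,901.50
Travel: 15.6 × $285 = $4,446.00
Total: $65,901.50 + $4,446.00 = $70,347.50

$70,347.50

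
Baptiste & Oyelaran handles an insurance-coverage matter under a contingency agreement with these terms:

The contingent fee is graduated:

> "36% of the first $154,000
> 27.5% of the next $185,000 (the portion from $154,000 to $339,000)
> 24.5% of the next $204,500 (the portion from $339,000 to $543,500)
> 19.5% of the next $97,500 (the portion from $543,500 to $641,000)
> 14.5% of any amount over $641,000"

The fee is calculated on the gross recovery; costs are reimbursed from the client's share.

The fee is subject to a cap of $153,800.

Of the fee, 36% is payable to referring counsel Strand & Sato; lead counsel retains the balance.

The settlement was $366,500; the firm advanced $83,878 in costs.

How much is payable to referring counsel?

Fee base is the gross recovery, $366,500; costs are reimbursed separately.
First $154,000 at 36% = $55,440.00
Next $185,000 at 27.5% = $50,875.00
Remaining $27,500 at 24.5% = $6,737.50
Fee: $55,440.00 + $50,875.00 + $6,737.50 = $113,052.50
$113,052.50 is under the $153,800 cap.
Referral share: 36% of $113,052.50 = $40,698.90; lead counsel retains $113,052.50 − $40,698.90 = $72,353.60.

$40,698.90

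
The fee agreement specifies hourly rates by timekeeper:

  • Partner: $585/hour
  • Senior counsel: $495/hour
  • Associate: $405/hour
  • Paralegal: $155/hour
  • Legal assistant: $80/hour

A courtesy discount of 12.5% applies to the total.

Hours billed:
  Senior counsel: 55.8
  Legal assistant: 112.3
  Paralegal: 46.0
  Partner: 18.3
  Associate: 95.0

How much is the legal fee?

$81,301.06

Partner: 18.3 × $585 = $10,705.50
Senior counsel: 55.8 × $495 = $27,621.00
Associate: 95.0 × $405 = $38,475.00
Paralegal: 46.0 × $155 = $7,130.00
Legal assistant: 112.3 × $80 = $8,984.00
Subtotal: $92,915.50
Less 12.5% discount: −$11,614.44
Total: $92,915.50 − $11,614.44 = $81,301.06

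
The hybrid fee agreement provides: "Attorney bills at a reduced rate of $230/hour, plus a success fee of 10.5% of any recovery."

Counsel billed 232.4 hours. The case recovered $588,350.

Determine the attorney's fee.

$115,228.75

Hourly: 232.4 × $230 = $53,452.00
Success fee: 10.5% of $588,350 = $61,776.75
Total: $53,452.00 + $61,776.75 = $115,228.75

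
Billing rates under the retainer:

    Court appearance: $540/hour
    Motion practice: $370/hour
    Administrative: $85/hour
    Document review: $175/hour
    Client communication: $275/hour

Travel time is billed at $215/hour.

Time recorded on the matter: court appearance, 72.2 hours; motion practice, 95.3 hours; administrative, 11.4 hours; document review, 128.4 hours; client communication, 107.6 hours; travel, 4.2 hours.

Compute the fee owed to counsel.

Court appearance: 72.2 × $540 = $38,988.00
Motion practice: 95.3 × $370 = $35,261.00
Administrative: 11.4 × $85 = $969.00
Document review: 128.4 × $175 = $22,470.00
Client communication: 107.6 × $275 = $29,590.00
Subtotal: $38,988.00 + $35,261.00 + $969.00 + $22,470.00 + $29,590.00 = $127,278.00
Travel: 4.2 × $215 = $903.00
Total: $127,278.00 + $903.00 = $128,181.00

$128,181.00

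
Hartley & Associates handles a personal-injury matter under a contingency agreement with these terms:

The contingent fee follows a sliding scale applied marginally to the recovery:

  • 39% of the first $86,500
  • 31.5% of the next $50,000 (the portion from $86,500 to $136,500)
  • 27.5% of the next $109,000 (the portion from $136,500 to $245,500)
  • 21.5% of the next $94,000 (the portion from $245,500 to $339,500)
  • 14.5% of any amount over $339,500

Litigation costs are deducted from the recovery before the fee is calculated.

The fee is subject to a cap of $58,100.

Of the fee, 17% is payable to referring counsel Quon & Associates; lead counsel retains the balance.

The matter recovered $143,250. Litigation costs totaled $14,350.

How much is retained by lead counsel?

$39,085.53

Fee base (net of costs): $143,250 − $14,350 = $128,900
First $86,500 at 39% = $33,735.00
Remaining $42,400 at 31.5% = $13,356.00
Fee: $33,735.00 + $13,356.00 = $47,091.00
$47,091.00 is under the $58,100 cap.
Referral share: 17% of $47,091.00 = $8,005.47; lead counsel retains $47,091.00 − $8,005.47 = $39,085.53.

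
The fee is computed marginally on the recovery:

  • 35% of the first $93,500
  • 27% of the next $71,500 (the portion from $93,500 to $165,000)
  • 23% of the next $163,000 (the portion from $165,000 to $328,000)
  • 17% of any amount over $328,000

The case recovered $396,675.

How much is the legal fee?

First $93,500 at 35% = $32,725.00
Next $71,500 at 27% = $19,305.00
Next $163,000 at 23% = $37,490.00
Remaining $68,675 at 17% = $11,674.75
Fee: $32,725.00 + $19,305.00 + $37,490.00 + $11,674.75 = $101,194.75

$101,194.75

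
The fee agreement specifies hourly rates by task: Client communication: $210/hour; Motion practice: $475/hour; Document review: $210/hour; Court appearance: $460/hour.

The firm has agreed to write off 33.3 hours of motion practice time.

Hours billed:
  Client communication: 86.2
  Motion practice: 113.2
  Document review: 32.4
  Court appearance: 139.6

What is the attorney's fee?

Client communication: 86.2 × $210 = $18,102.00
Motion practice: 113.2 × $475 = $53,770.00
Document review: 32.4 × $210 = $6,804.00
Court appearance: 139.6 × $460 = $64,216.00
Subtotal: $142,892.00
Write-off: 33.3 × $475 = $15,817.50
Total: $142,892.00 − $15,817.50 = $127,074.50

$127,074.50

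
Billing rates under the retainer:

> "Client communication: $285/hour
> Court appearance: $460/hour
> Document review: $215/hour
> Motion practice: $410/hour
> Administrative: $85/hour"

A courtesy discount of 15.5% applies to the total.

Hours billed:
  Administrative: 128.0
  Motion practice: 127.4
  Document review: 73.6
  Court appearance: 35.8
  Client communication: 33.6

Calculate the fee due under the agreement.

$88,709.79

Client communication: 33.6 × $285 = $9,576.00
Court appearance: 35.8 × $460 = $16,468.00
Document review: 73.6 × $215 = $15,824.00
Motion practice: 127.4 × $410 = $52,234.00
Administrative: 128.0 × $85 = $10,880.00
Subtotal: $104,982.00
Less 15.5% discount: −$16,272.21
Total: $104,982.00 − $16,272.21 = $88,709.79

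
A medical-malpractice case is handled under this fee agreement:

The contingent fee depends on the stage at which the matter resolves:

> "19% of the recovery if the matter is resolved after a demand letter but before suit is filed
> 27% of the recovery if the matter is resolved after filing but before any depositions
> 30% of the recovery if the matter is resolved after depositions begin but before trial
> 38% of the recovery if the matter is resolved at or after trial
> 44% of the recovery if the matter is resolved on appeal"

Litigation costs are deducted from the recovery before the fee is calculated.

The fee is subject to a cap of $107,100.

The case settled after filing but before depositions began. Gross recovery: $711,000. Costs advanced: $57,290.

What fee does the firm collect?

Fee base (net of costs): $711,000 − $57,290 = $653,710
The matter settled after filing but before depositions began, so the 27% rate applies.
$653,710 × 27% = $176,501.70
$176,501.70 exceeds the $107,100 cap, so the fee is capped at $107,100.00.

$107,100.00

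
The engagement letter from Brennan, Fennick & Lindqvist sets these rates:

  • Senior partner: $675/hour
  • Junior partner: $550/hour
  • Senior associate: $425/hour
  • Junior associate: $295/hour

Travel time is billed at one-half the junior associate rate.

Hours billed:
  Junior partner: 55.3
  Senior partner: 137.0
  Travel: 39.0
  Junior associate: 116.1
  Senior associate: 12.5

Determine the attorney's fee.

$168,204.50

Senior partner: 137.0 × $675 = $92,475.00
Junior partner: 55.3 × $550 = $30,415.00
Senior associate: 12.5 × $425 = $5,312.50
Junior associate: 116.1 × $295 = $34,249.50
Subtotal: $92,475.00 + $30,415.00 + $5,312.50 + $34,249.50 = $162,452.00
Travel: 39.0 × ($295 ÷ 2) = 39.0 × $147.50 = $5,752.50
Total: $162,452.00 + $5,752.50 = $168,204.50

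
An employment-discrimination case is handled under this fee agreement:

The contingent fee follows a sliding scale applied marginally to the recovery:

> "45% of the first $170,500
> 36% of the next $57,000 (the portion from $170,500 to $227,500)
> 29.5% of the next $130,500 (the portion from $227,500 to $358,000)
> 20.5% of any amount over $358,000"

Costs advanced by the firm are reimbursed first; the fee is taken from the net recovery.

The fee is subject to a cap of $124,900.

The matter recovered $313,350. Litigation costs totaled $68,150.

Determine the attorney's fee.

Fee base (net of costs): $313,350 − $68,150 = $245,200
First $170,500 at 45% = $76,725.00
Next $57,000 at 36% = $20,520.00
Remaining $17,700 at 29.5% = $5,221.50
Fee: $76,725.00 + $20,520.00 + $5,221.50 = $102,466.50
$102,466.50 is under the $124,900 cap.

$102,466.50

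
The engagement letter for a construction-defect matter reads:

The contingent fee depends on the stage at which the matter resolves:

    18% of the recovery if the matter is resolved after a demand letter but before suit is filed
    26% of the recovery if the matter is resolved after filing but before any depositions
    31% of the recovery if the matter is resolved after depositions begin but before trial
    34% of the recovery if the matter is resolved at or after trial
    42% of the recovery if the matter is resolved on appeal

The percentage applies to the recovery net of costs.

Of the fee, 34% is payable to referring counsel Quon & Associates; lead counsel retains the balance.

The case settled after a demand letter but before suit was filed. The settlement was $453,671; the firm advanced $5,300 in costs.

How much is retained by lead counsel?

$53,266.47

Fee base (net of costs): $453,671 − $5,300 = $448,371
The matter settled after a demand letter but before suit was filed, so the 18% rate applies.
$448,371 × 18% = $80,706.78
Referral share: 34% of $80,706.78 = $27,440.31; lead counsel retains $80,706.78 − $27,440.31 = $53,266.47.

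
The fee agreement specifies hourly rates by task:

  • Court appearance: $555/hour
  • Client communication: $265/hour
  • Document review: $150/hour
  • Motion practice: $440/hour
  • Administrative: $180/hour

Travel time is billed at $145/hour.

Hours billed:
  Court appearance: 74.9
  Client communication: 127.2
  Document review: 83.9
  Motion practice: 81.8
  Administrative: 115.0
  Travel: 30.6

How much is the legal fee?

$148,991.50

Court appearance: 74.9 × $555 = $41,569.50
Client communication: 127.2 × $265 = $33,708.00
Document review: 83.9 × $150 = $12,585.00
Motion practice: 81.8 × $440 = $35,992.00
Administrative: 115.0 × $180 = $20,700.00
Subtotal: $41,569.50 + $33,708.00 + $12,585.00 + $35,992.00 + $20,700.00 = $144,554.50
Travel: 30.6 × $145 = $4,437.00
Total: $144,554.50 + $4,437.00 = $148,991.50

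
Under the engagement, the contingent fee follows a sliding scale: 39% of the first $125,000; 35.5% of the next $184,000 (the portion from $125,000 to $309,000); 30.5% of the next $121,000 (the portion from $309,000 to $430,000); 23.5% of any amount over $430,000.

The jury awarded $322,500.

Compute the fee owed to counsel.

$118,187.50

First $125,000 at 39% = $48,750.00
Next $184,000 at 35.5% = $65,320.00
Remaining $13,500 at 30.5% = $4,117.50
Fee: $48,750.00 + $65,320.00 + $4,117.50 = $118,187.50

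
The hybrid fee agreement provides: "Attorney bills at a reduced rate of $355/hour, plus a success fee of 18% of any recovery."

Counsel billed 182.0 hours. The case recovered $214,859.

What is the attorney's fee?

Hourly: 182.0 × $355 = $64,610.00
Success fee: 18% of $214,859 = $38,674.62
Total: $64,610.00 + $38,674.62 = $103,284.62

$103,284.62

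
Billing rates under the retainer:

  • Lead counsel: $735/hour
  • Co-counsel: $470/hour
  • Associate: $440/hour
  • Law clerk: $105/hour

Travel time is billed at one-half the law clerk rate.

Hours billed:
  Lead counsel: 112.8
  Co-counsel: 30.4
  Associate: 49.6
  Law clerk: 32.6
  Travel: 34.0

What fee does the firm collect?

$124,228.00

Lead counsel: 112.8 × $735 = $82,908.00
Co-counsel: 30.4 × $470 = $14,288.00
Associate: 49.6 × $440 = $21,824.00
Law clerk: 32.6 × $105 = $3,423.00
Subtotal: $82,908.00 + $14,288.00 + $21,824.00 + $3,423.00 = $122,443.00
Travel: 34.0 × ($105 ÷ 2) = 34.0 × $52.50 = $1,785.00
Total: $122,443.00 + $1,785.00 = $124,228.00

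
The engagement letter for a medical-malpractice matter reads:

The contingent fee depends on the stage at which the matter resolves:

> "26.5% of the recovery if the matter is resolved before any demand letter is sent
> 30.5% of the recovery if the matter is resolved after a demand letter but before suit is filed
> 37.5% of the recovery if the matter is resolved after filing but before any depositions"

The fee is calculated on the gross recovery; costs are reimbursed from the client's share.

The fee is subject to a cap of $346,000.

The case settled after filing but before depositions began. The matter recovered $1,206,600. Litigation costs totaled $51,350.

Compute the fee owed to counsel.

$346,000.00

Fee base is the gross recovery, $1,206,600; costs are reimbursed separately.
The matter settled after filing but before depositions began, so the 37.5% rate applies.
$1,206,600 × 37.5% = $452,475.00
$452,475.00 exceeds the $346,000 cap, so the fee is capped at $346,000.00.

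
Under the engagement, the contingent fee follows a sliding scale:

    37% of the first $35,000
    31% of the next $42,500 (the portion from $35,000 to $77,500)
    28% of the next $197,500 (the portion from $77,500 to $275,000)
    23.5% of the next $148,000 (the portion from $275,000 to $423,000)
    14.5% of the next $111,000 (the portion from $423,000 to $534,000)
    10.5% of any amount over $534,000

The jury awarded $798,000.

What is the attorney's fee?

$160,020.00

First $35,000 at 37% = $12,950.00
Next $42,500 at 31% = $13,175.00
Next $197,500 at 28% = $55,300.00
Next $148,000 at 23.5% = $34,780.00
Next $111,000 at 14.5% = $16,095.00
Remaining $264,000 at 10.5% = $27,720.00
Fee: $12,950.00 + $13,175.00 + $55,300.00 + $34,780.00 + $16,095.00 + $27,720.00 = $160,020.00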